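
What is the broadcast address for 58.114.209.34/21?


Network: 58.114.208.0/21
Host bits = 11
Set all host bits to 1:
Broadcast: 58.114.215.255


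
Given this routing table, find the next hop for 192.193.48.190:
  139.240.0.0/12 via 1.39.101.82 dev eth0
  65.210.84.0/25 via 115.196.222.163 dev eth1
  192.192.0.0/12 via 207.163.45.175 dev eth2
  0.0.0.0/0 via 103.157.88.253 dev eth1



Longest prefix match for 192.193.48.190:
  /12 139.240.0.0: no
  /25 65.210.84.0: no
  /12 192.192.0.0: MATCH
  /0 0.0.0.0: MATCH
Selected: next-hop 207.163.45.175 via eth2 (matched /12)


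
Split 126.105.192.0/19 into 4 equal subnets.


New prefix = 19 + 2 = 21
Each subnet has 2048 addresses
  126.105.192.0/21
  126.105.200.0/21
  126.105.208.0/21
  126.105.216.0/21
Subnets: 126.105.192.0/21, 126.105.200.0/21, 126.105.208.0/21, 126.105.216.0/21


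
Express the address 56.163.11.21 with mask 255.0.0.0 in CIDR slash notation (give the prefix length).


Binary: 11111111.00000000.00000000.00000000
Count leading 1s
Prefix: /8


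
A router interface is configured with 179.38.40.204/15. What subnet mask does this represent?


/15 means 15 network bits, 17 host bits
Binary: 11111111111111100000000000000000
Mask: 255.254.0.0


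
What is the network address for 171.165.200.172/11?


IP:   10101011.10100101.11001000.10101100
Mask: 11111111.11100000.00000000.00000000
AND operation:
Net:  10101011.10100000.00000000.00000000
Network: 171.160.0.0/11


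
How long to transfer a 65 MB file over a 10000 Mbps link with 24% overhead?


Effective throughput = 10000 * (1 - 24/100) = 7600 Mbps
File size in Mb = 65 * 8 = 520 Mb
Time = 520 / 7600
Time = 0.0684 seconds


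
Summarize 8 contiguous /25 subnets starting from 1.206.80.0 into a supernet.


Original prefix: /25
Number of subnets: 8 = 2^3
New prefix = 25 - 3 = 22
Supernet: 1.206.80.0/22


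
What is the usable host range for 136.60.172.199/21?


Network: 136.60.168.0
Broadcast: 136.60.175.255
First usable = network + 1
Last usable = broadcast - 1
Range: 136.60.168.1 to 136.60.175.254


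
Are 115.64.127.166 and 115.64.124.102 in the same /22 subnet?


Mask: 255.255.252.0
115.64.127.166 AND mask = 115.64.124.0
115.64.124.102 AND mask = 115.64.124.0
Yes, same subnet (115.64.124.0)


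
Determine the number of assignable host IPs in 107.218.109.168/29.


Host bits = 32 - 29 = 3
Total addresses = 2^3 = 8
Usable = total - 2 (network and broadcast)
Usable hosts: 6


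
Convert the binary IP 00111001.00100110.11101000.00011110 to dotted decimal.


00111001 = 57
00100110 = 38
11101000 = 232
00011110 = 30
IP: 57.38.232.30


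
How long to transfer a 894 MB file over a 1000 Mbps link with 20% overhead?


Effective throughput = 1000 * (1 - 20/100) = 800 Mbps
File size in Mb = 894 * 8 = 7152 Mb
Time = 7152 / 800
Time = 8.94 seconds


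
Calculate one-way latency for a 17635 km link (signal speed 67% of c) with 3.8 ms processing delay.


Speed = 0.67 * 3e5 km/s = 201000 km/s
Propagation delay = 17635 / 201000 = 0.0877 s = 87.7363 ms
Processing delay = 3.8 ms
Total one-way latency = 91.5363 ms


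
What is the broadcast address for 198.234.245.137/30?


Network: 198.234.245.136/30
Host bits = 2
Set all host bits to 1:
Broadcast: 198.234.245.139


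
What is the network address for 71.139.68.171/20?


IP:   01000111.10001011.01000100.10101011
Mask: 11111111.11111111.11110000.00000000
AND operation:
Net:  01000111.10001011.01000000.00000000
Network: 71.139.64.0/20


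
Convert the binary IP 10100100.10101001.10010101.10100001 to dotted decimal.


10100100 = 164
10101001 = 169
10010101 = 149
10100001 = 161
IP: 164.169.149.161


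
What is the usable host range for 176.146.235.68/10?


Network: 176.128.0.0
Broadcast: 176.191.255.255
First usable = network + 1
Last usable = broadcast - 1
Range: 176.128.0.1 to 176.191.255.254


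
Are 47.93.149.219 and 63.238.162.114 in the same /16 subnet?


Mask: 255.255.0.0
47.93.149.219 AND mask = 47.93.0.0
63.238.162.114 AND mask = 63.238.0.0
No, different subnets (47.93.0.0 vs 63.238.0.0)


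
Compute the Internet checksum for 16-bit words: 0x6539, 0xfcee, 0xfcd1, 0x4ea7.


Sum all words (with carry folding):
+ 0x6539 = 0x6539
+ 0xfcee = 0x6228
+ 0xfcd1 = 0x5efa
+ 0x4ea7 = 0xada1
One's complement: ~0xada1
Checksum = 0x525e


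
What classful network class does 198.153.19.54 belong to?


First octet: 198
Binary: 11000110
110xxxxx -> Class C (192-223)
Class C, default mask 255.255.255.0 (/24)


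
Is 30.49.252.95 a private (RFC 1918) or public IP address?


RFC 1918 private ranges:
  10.0.0.0/8 (10.0.0.0 - 10.255.255.255)
  172.16.0.0/12 (172.16.0.0 - 172.31.255.255)
  192.168.0.0/16 (192.168.0.0 - 192.168.255.255)
Public (not in any RFC 1918 range)


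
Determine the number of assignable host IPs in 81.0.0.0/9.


Host bits = 32 - 9 = 23
Total addresses = 2^23 = 8388608
Usable = total - 2 (network and broadcast)
Usable hosts: 8388606


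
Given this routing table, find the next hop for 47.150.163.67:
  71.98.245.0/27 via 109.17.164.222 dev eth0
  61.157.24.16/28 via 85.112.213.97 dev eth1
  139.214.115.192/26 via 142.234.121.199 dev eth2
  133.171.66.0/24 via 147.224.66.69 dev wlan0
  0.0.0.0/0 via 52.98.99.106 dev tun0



Longest prefix match for 47.150.163.67:
  /27 71.98.245.0: no
  /28 61.157.24.16: no
  /26 139.214.115.192: no
  /24 133.171.66.0: no
  /0 0.0.0.0: MATCH
Selected: next-hop 52.98.99.106 via tun0 (matched /0)


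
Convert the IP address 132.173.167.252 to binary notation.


132 = 10000100
173 = 10101101
167 = 10100111
252 = 11111100
Binary: 10000100.10101101.10100111.11111100


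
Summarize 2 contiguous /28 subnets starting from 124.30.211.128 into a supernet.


Original prefix: /28
Number of subnets: 2 = 2^1
New prefix = 28 - 1 = 27
Supernet: 124.30.211.128/27


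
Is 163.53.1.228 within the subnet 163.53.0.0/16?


Subnet network: 163.53.0.0
Test IP AND mask: 163.53.0.0
Yes, 163.53.1.228 is in 163.53.0.0/16


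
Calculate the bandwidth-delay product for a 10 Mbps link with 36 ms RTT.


BDP = bandwidth * RTT
= 10 Mbps * 36 ms
= 10 * 1e6 * 36 / 1000 bits
= 360000 bits
= 45000 bytes
= 43.9453 KB
BDP = 360000 bits (45000 bytes)


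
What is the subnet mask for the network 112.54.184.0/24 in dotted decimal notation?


/24 means 24 network bits, 8 host bits
Binary: 11111111111111111111111100000000
Mask: 255.255.255.0


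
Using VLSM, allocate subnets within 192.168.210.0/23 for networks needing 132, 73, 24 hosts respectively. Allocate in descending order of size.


132 hosts -> /24 (254 usable): 192.168.210.0/24
73 hosts -> /25 (126 usable): 192.168.211.0/25
24 hosts -> /27 (30 usable): 192.168.211.128/27
Allocation: 192.168.210.0/24 (132 hosts, 254 usable); 192.168.211.0/25 (73 hosts, 126 usable); 192.168.211.128/27 (24 hosts, 30 usable)


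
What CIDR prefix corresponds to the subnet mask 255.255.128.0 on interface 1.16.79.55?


Binary: 11111111.11111111.10000000.00000000
Count leading 1s
Prefix: /17


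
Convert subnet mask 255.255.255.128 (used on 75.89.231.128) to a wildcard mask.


Subnet mask: 255.255.255.128
Wildcard = 255.255.255.255 - subnet mask
255 - 255 = 0
255 - 255 = 0
255 - 255 = 0
255 - 128 = 127
Wildcard: 0.0.0.127


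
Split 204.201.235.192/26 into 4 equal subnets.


New prefix = 26 + 2 = 28
Each subnet has 16 addresses
  204.201.235.192/28
  204.201.235.208/28
  204.201.235.224/28
  204.201.235.240/28
Subnets: 204.201.235.192/28, 204.201.235.208/28, 204.201.235.224/28, 204.201.235.240/28


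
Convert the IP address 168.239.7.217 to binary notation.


168 = 10101000
239 = 11101111
7 = 00000111
217 = 11011001
Binary: 10101000.11101111.00000111.11011001


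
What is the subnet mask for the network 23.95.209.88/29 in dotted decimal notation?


/29 means 29 network bits, 3 host bits
Binary: 11111111111111111111111111111000
Mask: 255.255.255.248


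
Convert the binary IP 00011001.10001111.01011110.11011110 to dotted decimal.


00011001 = 25
10001111 = 143
01011110 = 94
11011110 = 222
IP: 25.143.94.222


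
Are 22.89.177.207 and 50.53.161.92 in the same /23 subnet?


Mask: 255.255.254.0
22.89.177.207 AND mask = 22.89.176.0
50.53.161.92 AND mask = 50.53.160.0
No, different subnets (22.89.176.0 vs 50.53.160.0)


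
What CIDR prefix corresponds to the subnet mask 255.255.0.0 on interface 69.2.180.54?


Binary: 11111111.11111111.00000000.00000000
Count leading 1s
Prefix: /16


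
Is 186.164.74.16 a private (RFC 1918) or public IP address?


RFC 1918 private ranges:
  10.0.0.0/8 (10.0.0.0 - 10.255.255.255)
  172.16.0.0/12 (172.16.0.0 - 172.31.255.255)
  192.168.0.0/16 (192.168.0.0 - 192.168.255.255)
Public (not in any RFC 1918 range)


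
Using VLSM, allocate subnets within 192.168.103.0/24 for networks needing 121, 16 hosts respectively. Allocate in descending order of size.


121 hosts -> /25 (126 usable): 192.168.103.0/25
16 hosts -> /27 (30 usable): 192.168.103.128/27
Allocation: 192.168.103.0/25 (121 hosts, 126 usable); 192.168.103.128/27 (16 hosts, 30 usable)


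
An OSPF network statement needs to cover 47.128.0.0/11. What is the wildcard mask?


Subnet mask: 255.224.0.0
Wildcard = 255.255.255.255 - subnet mask
255 - 255 = 0
255 - 224 = 31
255 - 0 = 255
255 - 0 = 255
Wildcard: 0.31.255.255


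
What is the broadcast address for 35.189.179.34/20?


Network: 35.189.176.0/20
Host bits = 12
Set all host bits to 1:
Broadcast: 35.189.191.255


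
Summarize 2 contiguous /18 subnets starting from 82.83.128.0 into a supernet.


Original prefix: /18
Number of subnets: 2 = 2^1
New prefix = 18 - 1 = 17
Supernet: 82.83.128.0/17


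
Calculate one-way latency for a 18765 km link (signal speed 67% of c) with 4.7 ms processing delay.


Speed = 0.67 * 3e5 km/s = 201000 km/s
Propagation delay = 18765 / 201000 = 0.0934 s = 93.3582 ms
Processing delay = 4.7 ms
Total one-way latency = 98.0582 ms


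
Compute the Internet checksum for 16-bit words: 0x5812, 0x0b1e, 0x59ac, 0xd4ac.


Sum all words (with carry folding):
+ 0x5812 = 0x5812
+ 0x0b1e = 0x6330
+ 0x59ac = 0xbcdc
+ 0xd4ac = 0x9189
One's complement: ~0x9189
Checksum = 0x6e76


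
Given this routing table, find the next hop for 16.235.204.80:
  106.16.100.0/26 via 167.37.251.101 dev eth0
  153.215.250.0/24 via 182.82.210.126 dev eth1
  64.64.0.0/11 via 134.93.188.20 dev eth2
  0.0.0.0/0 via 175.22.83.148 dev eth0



Longest prefix match for 16.235.204.80:
  /26 106.16.100.0: no
  /24 153.215.250.0: no
  /11 64.64.0.0: no
  /0 0.0.0.0: MATCH
Selected: next-hop 175.22.83.148 via eth0 (matched /0)


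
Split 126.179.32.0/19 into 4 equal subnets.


New prefix = 19 + 2 = 21
Each subnet has 2048 addresses
  126.179.32.0/21
  126.179.40.0/21
  126.179.48.0/21
  126.179.56.0/21
Subnets: 126.179.32.0/21, 126.179.40.0/21, 126.179.48.0/21, 126.179.56.0/21


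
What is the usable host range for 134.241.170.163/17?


Network: 134.241.128.0
Broadcast: 134.241.255.255
First usable = network + 1
Last usable = broadcast - 1
Range: 134.241.128.1 to 134.241.255.254


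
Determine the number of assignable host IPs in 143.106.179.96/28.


Host bits = 32 - 28 = 4
Total addresses = 2^4 = 16
Usable = total - 2 (network and broadcast)
Usable hosts: 14


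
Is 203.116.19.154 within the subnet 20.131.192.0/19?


Subnet network: 20.131.192.0
Test IP AND mask: 203.116.0.0
No, 203.116.19.154 is not in 20.131.192.0/19


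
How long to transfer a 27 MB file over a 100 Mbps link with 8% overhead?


Effective throughput = 100 * (1 - 8/100) = 92 Mbps
File size in Mb = 27 * 8 = 216 Mb
Time = 216 / 92
Time = 2.3478 seconds


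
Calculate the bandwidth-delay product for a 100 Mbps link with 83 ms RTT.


BDP = bandwidth * RTT
= 100 Mbps * 83 ms
= 100 * 1e6 * 83 / 1000 bits
= 8300000 bits
= 1037500 bytes
= 1013.1836 KB
BDP = 8300000 bits (1037500 bytes)


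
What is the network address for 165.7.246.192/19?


IP:   10100101.00000111.11110110.11000000
Mask: 11111111.11111111.11100000.00000000
AND operation:
Net:  10100101.00000111.11100000.00000000
Network: 165.7.224.0/19


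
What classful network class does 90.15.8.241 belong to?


First octet: 90
Binary: 01011010
0xxxxxxx -> Class A (1-126)
Class A, default mask 255.0.0.0 (/8)


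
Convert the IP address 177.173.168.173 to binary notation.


177 = 10110001
173 = 10101101
168 = 10101000
173 = 10101101
Binary: 10110001.10101101.10101000.10101101


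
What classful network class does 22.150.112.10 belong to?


First octet: 22
Binary: 00010110
0xxxxxxx -> Class A (1-126)
Class A, default mask 255.0.0.0 (/8)


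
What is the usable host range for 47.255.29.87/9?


Network: 47.128.0.0
Broadcast: 47.255.255.255
First usable = network + 1
Last usable = broadcast - 1
Range: 47.128.0.1 to 47.255.255.254


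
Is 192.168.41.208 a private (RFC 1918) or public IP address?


RFC 1918 private ranges:
  10.0.0.0/8 (10.0.0.0 - 10.255.255.255)
  172.16.0.0/12 (172.16.0.0 - 172.31.255.255)
  192.168.0.0/16 (192.168.0.0 - 192.168.255.255)
Private (in 192.168.0.0/16)


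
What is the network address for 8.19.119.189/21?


IP:   00001000.00010011.01110111.10111101
Mask: 11111111.11111111.11111000.00000000
AND operation:
Net:  00001000.00010011.01110000.00000000
Network: 8.19.112.0/21


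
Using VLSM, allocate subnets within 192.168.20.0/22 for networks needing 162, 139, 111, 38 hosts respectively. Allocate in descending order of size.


162 hosts -> /24 (254 usable): 192.168.20.0/24
139 hosts -> /24 (254 usable): 192.168.21.0/24
111 hosts -> /25 (126 usable): 192.168.22.0/25
38 hosts -> /26 (62 usable): 192.168.22.128/26
Allocation: 192.168.20.0/24 (162 hosts, 254 usable); 192.168.21.0/24 (139 hosts, 254 usable); 192.168.22.0/25 (111 hosts, 126 usable); 192.168.22.128/26 (38 hosts, 62 usable)


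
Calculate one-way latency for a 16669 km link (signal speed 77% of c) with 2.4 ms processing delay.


Speed = 0.77 * 3e5 km/s = 231000 km/s
Propagation delay = 16669 / 231000 = 0.0722 s = 72.1602 ms
Processing delay = 2.4 ms
Total one-way latency = 74.5602 ms


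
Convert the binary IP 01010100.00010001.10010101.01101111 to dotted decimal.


01010100 = 84
00010001 = 17
10010101 = 149
01101111 = 111
IP: 84.17.149.111


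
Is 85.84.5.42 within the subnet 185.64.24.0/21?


Subnet network: 185.64.24.0
Test IP AND mask: 85.84.0.0
No, 85.84.5.42 is not in 185.64.24.0/21


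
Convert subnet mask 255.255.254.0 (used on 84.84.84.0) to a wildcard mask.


Subnet mask: 255.255.254.0
Wildcard = 255.255.255.255 - subnet mask
255 - 255 = 0
255 - 255 = 0
255 - 254 = 1
255 - 0 = 255
Wildcard: 0.0.1.255


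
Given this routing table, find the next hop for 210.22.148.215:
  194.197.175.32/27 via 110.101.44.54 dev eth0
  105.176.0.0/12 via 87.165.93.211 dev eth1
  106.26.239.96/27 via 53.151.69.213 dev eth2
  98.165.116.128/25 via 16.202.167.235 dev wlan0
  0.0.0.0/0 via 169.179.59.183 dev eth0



Longest prefix match for 210.22.148.215:
  /27 194.197.175.32: no
  /12 105.176.0.0: no
  /27 106.26.239.96: no
  /25 98.165.116.128: no
  /0 0.0.0.0: MATCH
Selected: next-hop 169.179.59.183 via eth0 (matched /0)


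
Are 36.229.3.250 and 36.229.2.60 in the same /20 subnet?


Mask: 255.255.240.0
36.229.3.250 AND mask = 36.229.0.0
36.229.2.60 AND mask = 36.229.0.0
Yes, same subnet (36.229.0.0)


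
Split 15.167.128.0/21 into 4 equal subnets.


New prefix = 21 + 2 = 23
Each subnet has 512 addresses
  15.167.128.0/23
  15.167.130.0/23
  15.167.132.0/23
  15.167.134.0/23
Subnets: 15.167.128.0/23, 15.167.130.0/23, 15.167.132.0/23, 15.167.134.0/23


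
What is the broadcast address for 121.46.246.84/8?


Network: 121.0.0.0/8
Host bits = 24
Set all host bits to 1:
Broadcast: 121.255.255.255


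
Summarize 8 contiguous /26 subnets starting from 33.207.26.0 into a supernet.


Original prefix: /26
Number of subnets: 8 = 2^3
New prefix = 26 - 3 = 23
Supernet: 33.207.26.0/23


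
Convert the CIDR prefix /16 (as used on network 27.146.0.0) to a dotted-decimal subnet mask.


/16 means 16 network bits, 16 host bits
Binary: 11111111111111110000000000000000
Mask: 255.255.0.0


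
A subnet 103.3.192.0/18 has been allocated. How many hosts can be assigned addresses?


Host bits = 32 - 18 = 14
Total addresses = 2^14 = 16384
Usable = total - 2 (network and broadcast)
Usable hosts: 16382


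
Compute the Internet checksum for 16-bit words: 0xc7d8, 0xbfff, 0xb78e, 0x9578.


Sum all words (with carry folding):
+ 0xc7d8 = 0xc7d8
+ 0xbfff = 0x87d8
+ 0xb78e = 0x3f67
+ 0x9578 = 0xd4df
One's complement: ~0xd4df
Checksum = 0x2b20


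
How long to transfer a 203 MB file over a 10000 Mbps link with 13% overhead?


Effective throughput = 10000 * (1 - 13/100) = 8700 Mbps
File size in Mb = 203 * 8 = 1624 Mb
Time = 1624 / 8700
Time = 0.1867 seconds


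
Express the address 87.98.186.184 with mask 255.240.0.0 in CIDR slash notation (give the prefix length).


Binary: 11111111.11110000.00000000.00000000
Count leading 1s
Prefix: /12


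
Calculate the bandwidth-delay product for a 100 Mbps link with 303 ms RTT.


BDP = bandwidth * RTT
= 100 Mbps * 303 ms
= 100 * 1e6 * 303 / 1000 bits
= 30300000 bits
= 3787500 bytes
= 3698.7305 KB
BDP = 30300000 bits (3787500 bytes)


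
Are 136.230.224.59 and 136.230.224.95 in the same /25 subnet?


Mask: 255.255.255.128
136.230.224.59 AND mask = 136.230.224.0
136.230.224.95 AND mask = 136.230.224.0
Yes, same subnet (136.230.224.0)


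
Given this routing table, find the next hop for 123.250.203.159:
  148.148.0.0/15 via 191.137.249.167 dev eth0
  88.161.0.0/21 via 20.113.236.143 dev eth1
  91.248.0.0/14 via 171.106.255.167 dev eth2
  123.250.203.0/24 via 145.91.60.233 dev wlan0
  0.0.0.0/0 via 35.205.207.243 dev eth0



Longest prefix match for 123.250.203.159:
  /15 148.148.0.0: no
  /21 88.161.0.0: no
  /14 91.248.0.0: no
  /24 123.250.203.0: MATCH
  /0 0.0.0.0: MATCH
Selected: next-hop 145.91.60.233 via wlan0 (matched /24)


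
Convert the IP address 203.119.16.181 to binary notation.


203 = 11001011
119 = 01110111
16 = 00010000
181 = 10110101
Binary: 11001011.01110111.00010000.10110101


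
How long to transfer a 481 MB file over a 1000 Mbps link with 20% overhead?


Effective throughput = 1000 * (1 - 20/100) = 800 Mbps
File size in Mb = 481 * 8 = 3848 Mb
Time = 3848 / 800
Time = 4.81 seconds


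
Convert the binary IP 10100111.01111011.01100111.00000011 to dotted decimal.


10100111 = 167
01111011 = 123
01100111 = 103
00000011 = 3
IP: 167.123.103.3


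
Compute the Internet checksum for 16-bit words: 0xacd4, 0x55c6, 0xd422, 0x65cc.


Sum all words (with carry folding):
+ 0xacd4 = 0xacd4
+ 0x55c6 = 0x029b
+ 0xd422 = 0xd6bd
+ 0x65cc = 0x3c8a
One's complement: ~0x3c8a
Checksum = 0xc375


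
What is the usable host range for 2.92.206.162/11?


Network: 2.64.0.0
Broadcast: 2.95.255.255
First usable = network + 1
Last usable = broadcast - 1
Range: 2.64.0.1 to 2.95.255.254


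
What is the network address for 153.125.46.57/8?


IP:   10011001.01111101.00101110.00111001
Mask: 11111111.00000000.00000000.00000000
AND operation:
Net:  10011001.00000000.00000000.00000000
Network: 153.0.0.0/8


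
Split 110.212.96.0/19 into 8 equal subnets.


New prefix = 19 + 3 = 22
Each subnet has 1024 addresses
  110.212.96.0/22
  110.212.100.0/22
  110.212.104.0/22
  110.212.108.0/22
  110.212.112.0/22
  110.212.116.0/22
  110.212.120.0/22
  110.212.124.0/22
Subnets: 110.212.96.0/22, 110.212.100.0/22, 110.212.104.0/22, 110.212.108.0/22, 110.212.112.0/22, 110.212.116.0/22, 110.212.120.0/22, 110.212.124.0/22


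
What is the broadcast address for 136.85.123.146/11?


Network: 136.64.0.0/11
Host bits = 21
Set all host bits to 1:
Broadcast: 136.95.255.255


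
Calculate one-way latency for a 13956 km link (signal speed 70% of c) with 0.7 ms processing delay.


Speed = 0.7 * 3e5 km/s = 210000 km/s
Propagation delay = 13956 / 210000 = 0.0665 s = 66.4571 ms
Processing delay = 0.7 ms
Total one-way latency = 67.1571 ms


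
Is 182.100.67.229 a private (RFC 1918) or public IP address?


RFC 1918 private ranges:
  10.0.0.0/8 (10.0.0.0 - 10.255.255.255)
  172.16.0.0/12 (172.16.0.0 - 172.31.255.255)
  192.168.0.0/16 (192.168.0.0 - 192.168.255.255)
Public (not in any RFC 1918 range)


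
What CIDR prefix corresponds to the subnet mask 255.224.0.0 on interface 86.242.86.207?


Binary: 11111111.11100000.00000000.00000000
Count leading 1s
Prefix: /11


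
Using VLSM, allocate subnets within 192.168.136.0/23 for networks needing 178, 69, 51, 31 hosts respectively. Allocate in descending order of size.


178 hosts -> /24 (254 usable): 192.168.136.0/24
69 hosts -> /25 (126 usable): 192.168.137.0/25
51 hosts -> /26 (62 usable): 192.168.137.128/26
31 hosts -> /26 (62 usable): 192.168.137.192/26
Allocation: 192.168.136.0/24 (178 hosts, 254 usable); 192.168.137.0/25 (69 hosts, 126 usable); 192.168.137.128/26 (51 hosts, 62 usable); 192.168.137.192/26 (31 hosts, 62 usable)


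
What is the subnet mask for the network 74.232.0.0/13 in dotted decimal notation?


/13 means 13 network bits, 19 host bits
Binary: 11111111111110000000000000000000
Mask: 255.248.0.0


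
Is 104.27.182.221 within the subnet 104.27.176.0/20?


Subnet network: 104.27.176.0
Test IP AND mask: 104.27.176.0
Yes, 104.27.182.221 is in 104.27.176.0/20


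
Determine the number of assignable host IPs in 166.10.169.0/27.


Host bits = 32 - 27 = 5
Total addresses = 2^5 = 32
Usable = total - 2 (network and broadcast)
Usable hosts: 30


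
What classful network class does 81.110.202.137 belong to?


First octet: 81
Binary: 01010001
0xxxxxxx -> Class A (1-126)
Class A, default mask 255.0.0.0 (/8)


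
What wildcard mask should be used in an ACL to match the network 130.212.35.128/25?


Subnet mask: 255.255.255.128
Wildcard = 255.255.255.255 - subnet mask
255 - 255 = 0
255 - 255 = 0
255 - 255 = 0
255 - 128 = 127
Wildcard: 0.0.0.127


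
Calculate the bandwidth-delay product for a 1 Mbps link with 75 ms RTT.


BDP = bandwidth * RTT
= 1 Mbps * 75 ms
= 1 * 1e6 * 75 / 1000 bits
= 75000 bits
= 9375 bytes
= 9.1553 KB
BDP = 75000 bits (9375 bytes)


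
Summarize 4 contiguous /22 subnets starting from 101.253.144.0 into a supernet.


Original prefix: /22
Number of subnets: 4 = 2^2
New prefix = 22 - 2 = 20
Supernet: 101.253.144.0/20


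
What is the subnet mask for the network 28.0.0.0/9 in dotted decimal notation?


/9 means 9 network bits, 23 host bits
Binary: 11111111100000000000000000000000
Mask: 255.128.0.0


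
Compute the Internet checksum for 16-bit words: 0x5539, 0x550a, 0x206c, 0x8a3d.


Sum all words (with carry folding):
+ 0x5539 = 0x5539
+ 0x550a = 0xaa43
+ 0x206c = 0xcaaf
+ 0x8a3d = 0x54ed
One's complement: ~0x54ed
Checksum = 0xab12


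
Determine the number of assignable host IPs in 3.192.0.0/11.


Host bits = 32 - 11 = 21
Total addresses = 2^21 = 2097152
Usable = total - 2 (network and broadcast)
Usable hosts: 2097150


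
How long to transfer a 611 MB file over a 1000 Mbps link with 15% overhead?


Effective throughput = 1000 * (1 - 15/100) = 850 Mbps
File size in Mb = 611 * 8 = 4888 Mb
Time = 4888 / 850
Time = 5.7506 seconds


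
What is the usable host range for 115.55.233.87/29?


Network: 115.55.233.80
Broadcast: 115.55.233.87
First usable = network + 1
Last usable = broadcast - 1
Range: 115.55.233.81 to 115.55.233.86


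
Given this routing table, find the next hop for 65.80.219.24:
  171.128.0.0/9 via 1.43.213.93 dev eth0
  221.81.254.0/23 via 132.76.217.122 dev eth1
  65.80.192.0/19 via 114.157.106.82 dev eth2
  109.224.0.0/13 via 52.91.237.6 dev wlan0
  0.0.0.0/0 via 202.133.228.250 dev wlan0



Longest prefix match for 65.80.219.24:
  /9 171.128.0.0: no
  /23 221.81.254.0: no
  /19 65.80.192.0: MATCH
  /13 109.224.0.0: no
  /0 0.0.0.0: MATCH
Selected: next-hop 114.157.106.82 via eth2 (matched /19)


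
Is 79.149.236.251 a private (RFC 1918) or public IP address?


RFC 1918 private ranges:
  10.0.0.0/8 (10.0.0.0 - 10.255.255.255)
  172.16.0.0/12 (172.16.0.0 - 172.31.255.255)
  192.168.0.0/16 (192.168.0.0 - 192.168.255.255)
Public (not in any RFC 1918 range)


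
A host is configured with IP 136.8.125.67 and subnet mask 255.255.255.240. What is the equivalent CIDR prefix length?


Binary: 11111111.11111111.11111111.11110000
Count leading 1s
Prefix: /28


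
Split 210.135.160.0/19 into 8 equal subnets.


New prefix = 19 + 3 = 22
Each subnet has 1024 addresses
  210.135.160.0/22
  210.135.164.0/22
  210.135.168.0/22
  210.135.172.0/22
  210.135.176.0/22
  210.135.180.0/22
  210.135.184.0/22
  210.135.188.0/22
Subnets: 210.135.160.0/22, 210.135.164.0/22, 210.135.168.0/22, 210.135.172.0/22, 210.135.176.0/22, 210.135.180.0/22, 210.135.184.0/22, 210.135.188.0/22


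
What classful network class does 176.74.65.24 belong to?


First octet: 176
Binary: 10110000
10xxxxxx -> Class B (128-191)
Class B, default mask 255.255.0.0 (/16)


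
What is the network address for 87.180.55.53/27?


IP:   01010111.10110100.00110111.00110101
Mask: 11111111.11111111.11111111.11100000
AND operation:
Net:  01010111.10110100.00110111.00100000
Network: 87.180.55.32/27


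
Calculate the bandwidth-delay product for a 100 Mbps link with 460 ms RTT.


BDP = bandwidth * RTT
= 100 Mbps * 460 ms
= 100 * 1e6 * 460 / 1000 bits
= 46000000 bits
= 5750000 bytes
= 5615.2344 KB
BDP = 46000000 bits (5750000 bytes)


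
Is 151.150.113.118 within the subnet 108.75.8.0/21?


Subnet network: 108.75.8.0
Test IP AND mask: 151.150.112.0
No, 151.150.113.118 is not in 108.75.8.0/21


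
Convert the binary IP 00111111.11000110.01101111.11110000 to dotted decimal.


00111111 = 63
11000110 = 198
01101111 = 111
11110000 = 240
IP: 63.198.111.240


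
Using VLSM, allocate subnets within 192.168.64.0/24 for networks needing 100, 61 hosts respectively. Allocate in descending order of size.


100 hosts -> /25 (126 usable): 192.168.64.0/25
61 hosts -> /26 (62 usable): 192.168.64.128/26
Allocation: 192.168.64.0/25 (100 hosts, 126 usable); 192.168.64.128/26 (61 hosts, 62 usable)


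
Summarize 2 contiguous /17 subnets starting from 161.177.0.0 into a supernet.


Original prefix: /17
Number of subnets: 2 = 2^1
New prefix = 17 - 1 = 16
Supernet: 161.177.0.0/16


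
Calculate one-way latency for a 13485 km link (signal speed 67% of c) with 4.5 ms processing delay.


Speed = 0.67 * 3e5 km/s = 201000 km/s
Propagation delay = 13485 / 201000 = 0.0671 s = 67.0896 ms
Processing delay = 4.5 ms
Total one-way latency = 71.5896 ms


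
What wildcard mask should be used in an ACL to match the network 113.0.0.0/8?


Subnet mask: 255.0.0.0
Wildcard = 255.255.255.255 - subnet mask
255 - 255 = 0
255 - 0 = 255
255 - 0 = 255
255 - 0 = 255
Wildcard: 0.255.255.255


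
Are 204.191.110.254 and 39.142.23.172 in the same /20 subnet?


Mask: 255.255.240.0
204.191.110.254 AND mask = 204.191.96.0
39.142.23.172 AND mask = 39.142.16.0
No, different subnets (204.191.96.0 vs 39.142.16.0)


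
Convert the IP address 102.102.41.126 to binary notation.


102 = 01100110
102 = 01100110
41 = 00101001
126 = 01111110
Binary: 01100110.01100110.00101001.01111110


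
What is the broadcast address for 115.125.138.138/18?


Network: 115.125.128.0/18
Host bits = 14
Set all host bits to 1:
Broadcast: 115.125.191.255


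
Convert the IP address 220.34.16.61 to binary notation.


220 = 11011100
34 = 00100010
16 = 00010000
61 = 00111101
Binary: 11011100.00100010.00010000.00111101


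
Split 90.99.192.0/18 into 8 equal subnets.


New prefix = 18 + 3 = 21
Each subnet has 2048 addresses
  90.99.192.0/21
  90.99.200.0/21
  90.99.208.0/21
  90.99.216.0/21
  90.99.224.0/21
  90.99.232.0/21
  90.99.240.0/21
  90.99.248.0/21
Subnets: 90.99.192.0/21, 90.99.200.0/21, 90.99.208.0/21, 90.99.216.0/21, 90.99.224.0/21, 90.99.232.0/21, 90.99.240.0/21, 90.99.248.0/21


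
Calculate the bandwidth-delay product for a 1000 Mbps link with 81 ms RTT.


BDP = bandwidth * RTT
= 1000 Mbps * 81 ms
= 1000 * 1e6 * 81 / 1000 bits
= 81000000 bits
= 10125000 bytes
= 9887.6953 KB
BDP = 81000000 bits (10125000 bytes)


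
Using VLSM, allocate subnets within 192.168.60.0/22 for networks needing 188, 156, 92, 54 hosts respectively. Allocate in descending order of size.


188 hosts -> /24 (254 usable): 192.168.60.0/24
156 hosts -> /24 (254 usable): 192.168.61.0/24
92 hosts -> /25 (126 usable): 192.168.62.0/25
54 hosts -> /26 (62 usable): 192.168.62.128/26
Allocation: 192.168.60.0/24 (188 hosts, 254 usable); 192.168.61.0/24 (156 hosts, 254 usable); 192.168.62.0/25 (92 hosts, 126 usable); 192.168.62.128/26 (54 hosts, 62 usable)


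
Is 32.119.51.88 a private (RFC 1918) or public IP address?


RFC 1918 private ranges:
  10.0.0.0/8 (10.0.0.0 - 10.255.255.255)
  172.16.0.0/12 (172.16.0.0 - 172.31.255.255)
  192.168.0.0/16 (192.168.0.0 - 192.168.255.255)
Public (not in any RFC 1918 range)


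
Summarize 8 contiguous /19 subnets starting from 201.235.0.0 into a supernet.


Original prefix: /19
Number of subnets: 8 = 2^3
New prefix = 19 - 3 = 16
Supernet: 201.235.0.0/16


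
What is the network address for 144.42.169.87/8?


IP:   10010000.00101010.10101001.01010111
Mask: 11111111.00000000.00000000.00000000
AND operation:
Net:  10010000.00000000.00000000.00000000
Network: 144.0.0.0/8


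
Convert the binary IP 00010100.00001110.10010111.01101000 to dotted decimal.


00010100 = 20
00001110 = 14
10010111 = 151
01101000 = 104
IP: 20.14.151.104


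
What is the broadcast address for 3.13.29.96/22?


Network: 3.13.28.0/22
Host bits = 10
Set all host bits to 1:
Broadcast: 3.13.31.255


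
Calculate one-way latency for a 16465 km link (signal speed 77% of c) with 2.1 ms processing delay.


Speed = 0.77 * 3e5 km/s = 231000 km/s
Propagation delay = 16465 / 231000 = 0.0713 s = 71.2771 ms
Processing delay = 2.1 ms
Total one-way latency = 73.3771 ms


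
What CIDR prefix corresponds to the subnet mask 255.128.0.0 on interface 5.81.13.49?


Binary: 11111111.10000000.00000000.00000000
Count leading 1s
Prefix: /9


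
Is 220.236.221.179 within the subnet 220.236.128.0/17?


Subnet network: 220.236.128.0
Test IP AND mask: 220.236.128.0
Yes, 220.236.221.179 is in 220.236.128.0/17


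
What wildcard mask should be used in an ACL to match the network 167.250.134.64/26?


Subnet mask: 255.255.255.192
Wildcard = 255.255.255.255 - subnet mask
255 - 255 = 0
255 - 255 = 0
255 - 255 = 0
255 - 192 = 63
Wildcard: 0.0.0.63


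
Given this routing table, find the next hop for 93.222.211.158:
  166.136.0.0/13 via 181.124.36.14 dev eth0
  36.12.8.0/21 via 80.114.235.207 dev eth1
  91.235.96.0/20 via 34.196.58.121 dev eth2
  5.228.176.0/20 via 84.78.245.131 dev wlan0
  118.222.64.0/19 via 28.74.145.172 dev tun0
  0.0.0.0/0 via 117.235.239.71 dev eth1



Longest prefix match for 93.222.211.158:
  /13 166.136.0.0: no
  /21 36.12.8.0: no
  /20 91.235.96.0: no
  /20 5.228.176.0: no
  /19 118.222.64.0: no
  /0 0.0.0.0: MATCH
Selected: next-hop 117.235.239.71 via eth1 (matched /0)


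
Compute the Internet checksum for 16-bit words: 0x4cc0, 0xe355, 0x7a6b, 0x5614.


Sum all words (with carry folding):
+ 0x4cc0 = 0x4cc0
+ 0xe355 = 0x3016
+ 0x7a6b = 0xaa81
+ 0x5614 = 0x0096
One's complement: ~0x0096
Checksum = 0xff69


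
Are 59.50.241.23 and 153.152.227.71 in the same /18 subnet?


Mask: 255.255.192.0
59.50.241.23 AND mask = 59.50.192.0
153.152.227.71 AND mask = 153.152.192.0
No, different subnets (59.50.192.0 vs 153.152.192.0)


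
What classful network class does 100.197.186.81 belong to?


First octet: 100
Binary: 01100100
0xxxxxxx -> Class A (1-126)
Class A, default mask 255.0.0.0 (/8)


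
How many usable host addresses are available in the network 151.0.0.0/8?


Host bits = 32 - 8 = 24
Total addresses = 2^24 = 16777216
Usable = total - 2 (network and broadcast)
Usable hosts: 16777214


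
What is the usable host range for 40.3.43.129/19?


Network: 40.3.32.0
Broadcast: 40.3.63.255
First usable = network + 1
Last usable = broadcast - 1
Range: 40.3.32.1 to 40.3.63.254


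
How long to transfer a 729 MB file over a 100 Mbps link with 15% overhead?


Effective throughput = 100 * (1 - 15/100) = 85 Mbps
File size in Mb = 729 * 8 = 5832 Mb
Time = 5832 / 85
Time = 68.6118 seconds


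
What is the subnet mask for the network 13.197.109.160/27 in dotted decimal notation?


/27 means 27 network bits, 5 host bits
Binary: 11111111111111111111111111100000
Mask: 255.255.255.224


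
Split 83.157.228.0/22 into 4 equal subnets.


New prefix = 22 + 2 = 24
Each subnet has 256 addresses
  83.157.228.0/24
  83.157.229.0/24
  83.157.230.0/24
  83.157.231.0/24
Subnets: 83.157.228.0/24, 83.157.229.0/24, 83.157.230.0/24, 83.157.231.0/24


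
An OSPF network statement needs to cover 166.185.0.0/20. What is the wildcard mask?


Subnet mask: 255.255.240.0
Wildcard = 255.255.255.255 - subnet mask
255 - 255 = 0
255 - 255 = 0
255 - 240 = 15
255 - 0 = 255
Wildcard: 0.0.15.255


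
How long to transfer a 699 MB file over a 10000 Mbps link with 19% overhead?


Effective throughput = 10000 * (1 - 19/100) = 8100.0 Mbps
File size in Mb = 699 * 8 = 5592 Mb
Time = 5592 / 8100.0
Time = 0.6904 seconds


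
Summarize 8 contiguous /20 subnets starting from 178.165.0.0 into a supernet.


Original prefix: /20
Number of subnets: 8 = 2^3
New prefix = 20 - 3 = 17
Supernet: 178.165.0.0/17


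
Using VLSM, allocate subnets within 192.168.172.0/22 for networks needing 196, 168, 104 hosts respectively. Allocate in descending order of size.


196 hosts -> /24 (254 usable): 192.168.172.0/24
168 hosts -> /24 (254 usable): 192.168.173.0/24
104 hosts -> /25 (126 usable): 192.168.174.0/25
Allocation: 192.168.172.0/24 (196 hosts, 254 usable); 192.168.173.0/24 (168 hosts, 254 usable); 192.168.174.0/25 (104 hosts, 126 usable)


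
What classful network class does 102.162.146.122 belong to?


First octet: 102
Binary: 01100110
0xxxxxxx -> Class A (1-126)
Class A, default mask 255.0.0.0 (/8)


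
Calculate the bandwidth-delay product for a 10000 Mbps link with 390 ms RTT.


BDP = bandwidth * RTT
= 10000 Mbps * 390 ms
= 10000 * 1e6 * 390 / 1000 bits
= 3900000000 bits
= 487500000 bytes
= 476074.2188 KB
BDP = 3900000000 bits (487500000 bytes)


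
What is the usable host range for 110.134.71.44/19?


Network: 110.134.64.0
Broadcast: 110.134.95.255
First usable = network + 1
Last usable = broadcast - 1
Range: 110.134.64.1 to 110.134.95.254


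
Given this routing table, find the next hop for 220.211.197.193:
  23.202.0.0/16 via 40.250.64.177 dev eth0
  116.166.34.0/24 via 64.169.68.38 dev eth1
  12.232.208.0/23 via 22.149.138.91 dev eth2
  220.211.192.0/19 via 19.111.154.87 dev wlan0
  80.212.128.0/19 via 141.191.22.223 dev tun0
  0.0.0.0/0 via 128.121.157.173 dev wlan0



Longest prefix match for 220.211.197.193:
  /16 23.202.0.0: no
  /24 116.166.34.0: no
  /23 12.232.208.0: no
  /19 220.211.192.0: MATCH
  /19 80.212.128.0: no
  /0 0.0.0.0: MATCH
Selected: next-hop 19.111.154.87 via wlan0 (matched /19)


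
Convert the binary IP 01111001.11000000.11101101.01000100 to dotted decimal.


01111001 = 121
11000000 = 192
11101101 = 237
01000100 = 68
IP: 121.192.237.68


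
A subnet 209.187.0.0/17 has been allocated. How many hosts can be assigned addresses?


Host bits = 32 - 17 = 15
Total addresses = 2^15 = 32768
Usable = total - 2 (network and broadcast)
Usable hosts: 32766


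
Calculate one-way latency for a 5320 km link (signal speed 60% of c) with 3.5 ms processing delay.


Speed = 0.6 * 3e5 km/s = 180000 km/s
Propagation delay = 5320 / 180000 = 0.0296 s = 29.5556 ms
Processing delay = 3.5 ms
Total one-way latency = 33.0556 ms


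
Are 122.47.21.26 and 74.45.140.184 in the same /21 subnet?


Mask: 255.255.248.0
122.47.21.26 AND mask = 122.47.16.0
74.45.140.184 AND mask = 74.45.136.0
No, different subnets (122.47.16.0 vs 74.45.136.0)


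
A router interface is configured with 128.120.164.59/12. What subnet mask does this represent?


/12 means 12 network bits, 20 host bits
Binary: 11111111111100000000000000000000
Mask: 255.240.0.0


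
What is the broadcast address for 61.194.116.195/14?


Network: 61.192.0.0/14
Host bits = 18
Set all host bits to 1:
Broadcast: 61.195.255.255


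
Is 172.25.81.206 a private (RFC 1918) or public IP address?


RFC 1918 private ranges:
  10.0.0.0/8 (10.0.0.0 - 10.255.255.255)
  172.16.0.0/12 (172.16.0.0 - 172.31.255.255)
  192.168.0.0/16 (192.168.0.0 - 192.168.255.255)
Private (in 172.16.0.0/12)


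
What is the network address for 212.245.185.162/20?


IP:   11010100.11110101.10111001.10100010
Mask: 11111111.11111111.11110000.00000000
AND operation:
Net:  11010100.11110101.10110000.00000000
Network: 212.245.176.0/20


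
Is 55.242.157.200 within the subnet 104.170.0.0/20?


Subnet network: 104.170.0.0
Test IP AND mask: 55.242.144.0
No, 55.242.157.200 is not in 104.170.0.0/20


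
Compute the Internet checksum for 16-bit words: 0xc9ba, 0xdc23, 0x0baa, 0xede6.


Sum all words (with carry folding):
+ 0xc9ba = 0xc9ba
+ 0xdc23 = 0xa5de
+ 0x0baa = 0xb188
+ 0xede6 = 0x9f6f
One's complement: ~0x9f6f
Checksum = 0x6090


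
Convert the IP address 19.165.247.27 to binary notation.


19 = 00010011
165 = 10100101
247 = 11110111
27 = 00011011
Binary: 00010011.10100101.11110111.00011011


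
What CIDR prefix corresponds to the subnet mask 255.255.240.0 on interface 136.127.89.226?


Binary: 11111111.11111111.11110000.00000000
Count leading 1s
Prefix: /20


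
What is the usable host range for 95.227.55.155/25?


Network: 95.227.55.128
Broadcast: 95.227.55.255
First usable = network + 1
Last usable = broadcast - 1
Range: 95.227.55.129 to 95.227.55.254


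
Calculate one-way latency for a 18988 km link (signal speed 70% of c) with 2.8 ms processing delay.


Speed = 0.7 * 3e5 km/s = 210000 km/s
Propagation delay = 18988 / 210000 = 0.0904 s = 90.419 ms
Processing delay = 2.8 ms
Total one-way latency = 93.219 ms


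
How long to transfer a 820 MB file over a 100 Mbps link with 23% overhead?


Effective throughput = 100 * (1 - 23/100) = 77 Mbps
File size in Mb = 820 * 8 = 6560 Mb
Time = 6560 / 77
Time = 85.1948 seconds


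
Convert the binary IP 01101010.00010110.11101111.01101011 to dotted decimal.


01101010 = 106
00010110 = 22
11101111 = 239
01101011 = 107
IP: 106.22.239.107


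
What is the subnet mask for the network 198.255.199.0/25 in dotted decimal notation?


/25 means 25 network bits, 7 host bits
Binary: 11111111111111111111111110000000
Mask: 255.255.255.128


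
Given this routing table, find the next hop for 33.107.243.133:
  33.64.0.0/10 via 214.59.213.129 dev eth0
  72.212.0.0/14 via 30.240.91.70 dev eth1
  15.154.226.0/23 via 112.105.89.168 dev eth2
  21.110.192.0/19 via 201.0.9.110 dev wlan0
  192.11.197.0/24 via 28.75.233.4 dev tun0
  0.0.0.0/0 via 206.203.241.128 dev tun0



Longest prefix match for 33.107.243.133:
  /10 33.64.0.0: MATCH
  /14 72.212.0.0: no
  /23 15.154.226.0: no
  /19 21.110.192.0: no
  /24 192.11.197.0: no
  /0 0.0.0.0: MATCH
Selected: next-hop 214.59.213.129 via eth0 (matched /10)


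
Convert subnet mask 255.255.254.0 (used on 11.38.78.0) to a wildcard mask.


Subnet mask: 255.255.254.0
Wildcard = 255.255.255.255 - subnet mask
255 - 255 = 0
255 - 255 = 0
255 - 254 = 1
255 - 0 = 255
Wildcard: 0.0.1.255


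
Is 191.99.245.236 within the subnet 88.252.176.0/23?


Subnet network: 88.252.176.0
Test IP AND mask: 191.99.244.0
No, 191.99.245.236 is not in 88.252.176.0/23
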